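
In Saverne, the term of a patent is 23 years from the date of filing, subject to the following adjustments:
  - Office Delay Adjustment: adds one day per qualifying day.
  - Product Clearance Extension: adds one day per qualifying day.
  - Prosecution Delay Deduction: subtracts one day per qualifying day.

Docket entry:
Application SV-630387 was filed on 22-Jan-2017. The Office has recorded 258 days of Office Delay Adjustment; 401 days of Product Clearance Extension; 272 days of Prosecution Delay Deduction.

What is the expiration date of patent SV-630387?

2041-02-12

Base term: filing date + 23 years → 22 January 2040.
Office Delay Adjustment: +258 days → 6 October 2040.
Product Clearance Extension: +401 days → 11 November 2041.
Prosecution Delay Deduction: −272 days → 12 February 2041.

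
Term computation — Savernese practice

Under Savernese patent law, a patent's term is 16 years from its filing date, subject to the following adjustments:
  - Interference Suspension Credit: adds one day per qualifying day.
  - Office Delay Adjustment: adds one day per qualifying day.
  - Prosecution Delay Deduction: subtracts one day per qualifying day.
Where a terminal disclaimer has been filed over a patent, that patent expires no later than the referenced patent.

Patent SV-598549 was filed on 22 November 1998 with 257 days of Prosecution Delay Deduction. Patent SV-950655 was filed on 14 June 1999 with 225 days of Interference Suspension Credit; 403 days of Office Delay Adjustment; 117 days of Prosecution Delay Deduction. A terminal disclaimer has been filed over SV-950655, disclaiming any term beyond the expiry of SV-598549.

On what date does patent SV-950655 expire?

Natural term of SV-950655:
  Base: filing + 16 years → 14 June 2015.
  Interference Suspension Credit: +225 days → 25 January 2016.
  Office Delay Adjustment: +403 days → 3 March 2017.
  Prosecution Delay Deduction: −117 days → 6 November 2016.
Expiry of referenced patent SV-598549:
  Base: filing + 16 years → 22 November 2014.
  Prosecution Delay Deduction: −257 days → 10 March 2014.
Terminal disclaimer: SV-950655 expires on the earlier of 6 November 2016 and 10 March 2014.

2014-03-10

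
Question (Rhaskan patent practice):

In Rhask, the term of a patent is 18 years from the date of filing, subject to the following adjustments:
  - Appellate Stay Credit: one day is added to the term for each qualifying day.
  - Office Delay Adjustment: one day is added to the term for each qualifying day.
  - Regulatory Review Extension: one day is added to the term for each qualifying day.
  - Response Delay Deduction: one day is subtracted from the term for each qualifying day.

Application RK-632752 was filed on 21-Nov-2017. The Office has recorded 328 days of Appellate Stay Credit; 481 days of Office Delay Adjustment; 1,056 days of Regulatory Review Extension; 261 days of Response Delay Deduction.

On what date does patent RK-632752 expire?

April 12, 2040

Base term: filing date + 18 years → 21 November 2035.
Appellate Stay Credit: +328 days → 14 October 2036.
Office Delay Adjustment: +481 days → 7 February 2038.
Regulatory Review Extension: +1056 days → 29 December 2040.
Response Delay Deduction: −261 days → 12 April 2040.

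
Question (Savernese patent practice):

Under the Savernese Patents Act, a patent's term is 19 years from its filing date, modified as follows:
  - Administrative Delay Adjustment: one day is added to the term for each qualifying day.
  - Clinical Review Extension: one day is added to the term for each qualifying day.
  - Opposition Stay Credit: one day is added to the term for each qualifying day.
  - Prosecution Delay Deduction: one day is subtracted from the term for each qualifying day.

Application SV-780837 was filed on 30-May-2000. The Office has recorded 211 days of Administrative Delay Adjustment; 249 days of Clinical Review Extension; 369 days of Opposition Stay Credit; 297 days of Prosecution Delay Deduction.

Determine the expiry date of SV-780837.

November 12, 2020

Base term: filing date + 19 years → 30 May 2019.
Administrative Delay Adjustment: +211 days → 27 December 2019.
Clinical Review Extension: +249 days → 1 September 2020.
Opposition Stay Credit: +369 days → 5 September 2021.
Prosecution Delay Deduction: −297 days → 12 November 2020.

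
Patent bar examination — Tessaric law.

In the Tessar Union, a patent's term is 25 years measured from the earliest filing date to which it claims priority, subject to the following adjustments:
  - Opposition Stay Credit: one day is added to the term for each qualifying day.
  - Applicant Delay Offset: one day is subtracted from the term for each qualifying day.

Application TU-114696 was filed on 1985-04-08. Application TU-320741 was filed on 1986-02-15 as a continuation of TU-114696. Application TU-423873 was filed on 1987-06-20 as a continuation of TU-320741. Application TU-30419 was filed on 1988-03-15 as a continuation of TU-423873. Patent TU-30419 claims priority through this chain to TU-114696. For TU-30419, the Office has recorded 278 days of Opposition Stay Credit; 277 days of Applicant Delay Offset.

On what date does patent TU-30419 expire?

Earliest priority filing: 8 April 1985.
Base term: 8 April 1985 + 25 years → 8 April 2010.
Opposition Stay Credit: +278 days → 11 January 2011.
Applicant Delay Offset: −277 days → 9 April 2010.

April 9, 2010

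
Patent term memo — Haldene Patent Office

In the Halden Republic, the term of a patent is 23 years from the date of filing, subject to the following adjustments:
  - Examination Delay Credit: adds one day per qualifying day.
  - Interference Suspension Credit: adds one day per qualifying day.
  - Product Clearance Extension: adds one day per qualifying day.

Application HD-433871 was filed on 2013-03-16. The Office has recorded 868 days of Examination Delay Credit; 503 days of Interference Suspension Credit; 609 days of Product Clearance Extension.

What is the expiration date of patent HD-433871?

2041-08-17

Base term: filing date + 23 years → 16 March 2036.
Examination Delay Credit: +868 days → 1 August 2038.
Interference Suspension Credit: +503 days → 17 December 2039.
Product Clearance Extension: +609 days → 17 August 2041.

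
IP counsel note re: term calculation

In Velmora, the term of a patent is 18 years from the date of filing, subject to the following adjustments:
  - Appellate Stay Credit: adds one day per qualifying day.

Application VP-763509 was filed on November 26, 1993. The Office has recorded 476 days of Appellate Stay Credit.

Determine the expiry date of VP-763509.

2013-03-16

Base term: filing date + 18 years → 26 November 2011.
Appellate Stay Credit: +476 days → 16 March 2013.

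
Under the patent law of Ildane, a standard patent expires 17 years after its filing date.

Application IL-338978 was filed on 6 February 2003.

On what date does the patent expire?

Filing date + 17 years → 6 February 2020.

2020-02-06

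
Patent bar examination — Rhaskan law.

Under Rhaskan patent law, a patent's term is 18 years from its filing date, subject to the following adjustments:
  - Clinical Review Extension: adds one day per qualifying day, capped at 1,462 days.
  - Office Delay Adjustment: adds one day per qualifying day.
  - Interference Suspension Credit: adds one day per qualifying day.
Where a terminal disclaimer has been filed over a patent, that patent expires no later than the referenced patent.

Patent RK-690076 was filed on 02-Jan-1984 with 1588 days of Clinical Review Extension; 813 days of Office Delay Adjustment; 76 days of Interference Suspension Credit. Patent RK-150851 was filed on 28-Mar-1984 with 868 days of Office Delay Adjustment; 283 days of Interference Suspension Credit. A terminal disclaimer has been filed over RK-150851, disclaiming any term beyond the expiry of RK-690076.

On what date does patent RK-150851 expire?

Natural term of RK-150851:
  Base: filing + 18 years → 28 March 2002.
  Office Delay Adjustment: +868 days → 12 August 2004.
  Interference Suspension Credit: +283 days → 22 May 2005.
Expiry of referenced patent RK-690076:
  Base: filing + 18 years → 2 January 2002.
  Clinical Review Extension: 1588 days claimed exceeds the 1462-day cap, so +1462 days → 3 January 2006.
  Office Delay Adjustment: +813 days → 26 March 2008.
  Interference Suspension Credit: +76 days → 10 June 2008.
Terminal disclaimer: RK-150851 expires on the earlier of 22 May 2005 and 10 June 2008.

May 22, 2005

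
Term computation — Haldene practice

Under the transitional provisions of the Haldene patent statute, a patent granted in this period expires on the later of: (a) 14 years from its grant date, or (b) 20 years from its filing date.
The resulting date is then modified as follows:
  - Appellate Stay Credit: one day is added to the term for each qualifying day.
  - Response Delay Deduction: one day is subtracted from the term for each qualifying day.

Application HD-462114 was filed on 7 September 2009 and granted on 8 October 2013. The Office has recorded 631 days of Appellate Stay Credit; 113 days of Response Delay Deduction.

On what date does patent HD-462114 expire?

(a) grant + 14 years → 8 October 2027.
(b) filing + 20 years → 7 September 2029.
Later of the two: 7 September 2029.
Appellate Stay Credit: +631 days → 31 May 2031.
Response Delay Deduction: −113 days → 7 February 2031.

2031-02-07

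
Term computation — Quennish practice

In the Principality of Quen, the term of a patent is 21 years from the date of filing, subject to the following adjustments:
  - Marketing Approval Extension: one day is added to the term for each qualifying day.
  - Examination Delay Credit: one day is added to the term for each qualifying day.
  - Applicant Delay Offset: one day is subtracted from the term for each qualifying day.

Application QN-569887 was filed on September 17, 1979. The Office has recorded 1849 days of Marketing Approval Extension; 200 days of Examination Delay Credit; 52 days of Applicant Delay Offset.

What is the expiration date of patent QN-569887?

2006-03-07

Base term: filing date + 21 years → 17 September 2000.
Marketing Approval Extension: +1849 days → 10 October 2005.
Examination Delay Credit: +200 days → 28 April 2006.
Applicant Delay Offset: −52 days → 7 March 2006.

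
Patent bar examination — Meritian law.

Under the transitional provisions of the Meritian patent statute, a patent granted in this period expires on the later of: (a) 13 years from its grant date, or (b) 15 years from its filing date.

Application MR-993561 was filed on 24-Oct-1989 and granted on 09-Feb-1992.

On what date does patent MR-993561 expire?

2005-02-09

(a) grant + 13 years → 9 February 2005.
(b) filing + 15 years → 24 October 2004.
Later of the two: 9 February 2005.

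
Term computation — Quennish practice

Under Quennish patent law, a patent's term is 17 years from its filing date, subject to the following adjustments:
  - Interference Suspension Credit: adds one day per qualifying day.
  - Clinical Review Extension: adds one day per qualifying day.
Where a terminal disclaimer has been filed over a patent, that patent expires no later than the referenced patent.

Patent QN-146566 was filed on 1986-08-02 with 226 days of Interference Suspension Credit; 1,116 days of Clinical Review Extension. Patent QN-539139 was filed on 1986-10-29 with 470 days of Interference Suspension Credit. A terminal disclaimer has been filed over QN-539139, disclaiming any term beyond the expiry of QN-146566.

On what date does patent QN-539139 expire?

Natural term of QN-539139:
  Base: filing + 17 years → 29 October 2003.
  Interference Suspension Credit: +470 days → 10 February 2005.
Expiry of referenced patent QN-146566:
  Base: filing + 17 years → 2 August 2003.
  Interference Suspension Credit: +226 days → 15 March 2004.
  Clinical Review Extension: +1116 days → 5 April 2007.
Terminal disclaimer: QN-539139 expires on the earlier of 10 February 2005 and 5 April 2007.

February 10, 2005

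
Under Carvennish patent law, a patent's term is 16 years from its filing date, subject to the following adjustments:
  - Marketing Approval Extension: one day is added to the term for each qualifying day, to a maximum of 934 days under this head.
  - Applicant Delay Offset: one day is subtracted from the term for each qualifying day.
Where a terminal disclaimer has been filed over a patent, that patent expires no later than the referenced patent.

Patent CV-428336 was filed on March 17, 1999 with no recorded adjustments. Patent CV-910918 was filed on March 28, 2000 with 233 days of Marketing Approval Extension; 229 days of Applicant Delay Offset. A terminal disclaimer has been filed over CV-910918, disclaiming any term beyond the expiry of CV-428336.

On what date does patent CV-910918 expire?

Natural term of CV-910918:
  Base: filing + 16 years → 28 March 2016.
  Marketing Approval Extension: 233 days (within the 934-day cap) → +233 days → 16 November 2016.
  Applicant Delay Offset: −229 days → 1 April 2016.
Expiry of referenced patent CV-428336:
  Base: filing + 16 years → 17 March 2015.
Terminal disclaimer: CV-910918 expires on the earlier of 1 April 2016 and 17 March 2015.

2015-03-17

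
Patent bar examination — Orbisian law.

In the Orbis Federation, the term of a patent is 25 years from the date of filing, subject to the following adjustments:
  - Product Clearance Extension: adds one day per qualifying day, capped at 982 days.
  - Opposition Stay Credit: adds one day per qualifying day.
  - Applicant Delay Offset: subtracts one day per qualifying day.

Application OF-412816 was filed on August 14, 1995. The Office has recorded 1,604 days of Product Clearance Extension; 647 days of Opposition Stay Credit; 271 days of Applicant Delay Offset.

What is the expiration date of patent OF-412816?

2024-05-03

Base term: filing date + 25 years → 14 August 2020.
Product Clearance Extension: 1604 days claimed exceeds the 982-day cap, so +982 days → 23 April 2023.
Opposition Stay Credit: +647 days → 29 January 2025.
Applicant Delay Offset: −271 days → 3 May 2024.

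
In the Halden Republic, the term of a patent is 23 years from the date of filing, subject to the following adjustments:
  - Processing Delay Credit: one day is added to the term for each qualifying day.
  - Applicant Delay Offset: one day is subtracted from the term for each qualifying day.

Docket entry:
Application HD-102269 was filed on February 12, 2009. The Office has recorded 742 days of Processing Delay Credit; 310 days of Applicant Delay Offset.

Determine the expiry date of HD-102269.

Base term: filing date + 23 years → 12 February 2032.
Processing Delay Credit: +742 days → 23 February 2034.
Applicant Delay Offset: −310 days → 19 April 2033.

2033-04-19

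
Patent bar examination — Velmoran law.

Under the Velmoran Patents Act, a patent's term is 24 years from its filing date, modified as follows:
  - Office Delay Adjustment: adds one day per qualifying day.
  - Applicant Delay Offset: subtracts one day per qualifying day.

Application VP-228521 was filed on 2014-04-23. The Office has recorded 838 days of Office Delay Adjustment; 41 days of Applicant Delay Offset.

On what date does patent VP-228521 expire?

Base term: filing date + 24 years → 23 April 2038.
Office Delay Adjustment: +838 days → 8 August 2040.
Applicant Delay Offset: −41 days → 28 June 2040.

2040-06-28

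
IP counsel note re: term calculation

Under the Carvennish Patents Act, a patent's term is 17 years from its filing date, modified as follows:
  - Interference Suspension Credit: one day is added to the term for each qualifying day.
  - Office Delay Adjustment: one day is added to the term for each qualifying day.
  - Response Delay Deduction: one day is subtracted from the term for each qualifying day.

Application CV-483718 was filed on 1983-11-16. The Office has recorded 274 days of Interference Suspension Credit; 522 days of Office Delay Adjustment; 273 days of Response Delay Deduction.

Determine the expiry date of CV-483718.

Base term: filing date + 17 years → 16 November 2000.
Interference Suspension Credit: +274 days → 17 August 2001.
Office Delay Adjustment: +522 days → 21 January 2003.
Response Delay Deduction: −273 days → 23 April 2002.

2002-04-23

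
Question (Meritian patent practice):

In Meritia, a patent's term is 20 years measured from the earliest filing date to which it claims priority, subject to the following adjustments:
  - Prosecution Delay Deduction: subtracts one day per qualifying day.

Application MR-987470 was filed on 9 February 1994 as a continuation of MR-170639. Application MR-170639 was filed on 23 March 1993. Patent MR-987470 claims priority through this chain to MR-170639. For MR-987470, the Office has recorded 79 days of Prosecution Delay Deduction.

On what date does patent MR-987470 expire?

January 3, 2013

Earliest priority filing: 23 March 1993.
Base term: 23 March 1993 + 20 years → 23 March 2013.
Prosecution Delay Deduction: −79 days → 3 January 2013.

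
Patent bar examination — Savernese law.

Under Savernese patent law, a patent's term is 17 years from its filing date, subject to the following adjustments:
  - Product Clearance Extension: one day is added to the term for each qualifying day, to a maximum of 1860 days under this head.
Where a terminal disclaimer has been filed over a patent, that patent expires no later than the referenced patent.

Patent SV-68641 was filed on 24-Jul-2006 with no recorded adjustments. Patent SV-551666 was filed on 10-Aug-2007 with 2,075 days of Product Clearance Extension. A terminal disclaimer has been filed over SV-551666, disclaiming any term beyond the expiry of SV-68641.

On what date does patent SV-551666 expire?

Natural term of SV-551666:
  Base: filing + 17 years → 10 August 2024.
  Product Clearance Extension: 2075 days claimed exceeds the 1860-day cap, so +1860 days → 13 September 2029.
Expiry of referenced patent SV-68641:
  Base: filing + 17 years → 24 July 2023.
Terminal disclaimer: SV-551666 expires on the earlier of 13 September 2029 and 24 July 2023.

2023-07-24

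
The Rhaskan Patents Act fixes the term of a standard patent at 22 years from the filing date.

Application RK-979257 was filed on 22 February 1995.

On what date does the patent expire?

February 22, 2017

Filing date + 22 years → 22 February 2017.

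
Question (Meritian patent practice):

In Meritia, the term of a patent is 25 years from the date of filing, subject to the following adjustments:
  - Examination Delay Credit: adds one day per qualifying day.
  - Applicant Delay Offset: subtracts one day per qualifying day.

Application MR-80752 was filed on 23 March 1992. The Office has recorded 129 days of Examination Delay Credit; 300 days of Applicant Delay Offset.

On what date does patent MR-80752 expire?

October 3, 2016

Base term: filing date + 25 years → 23 March 2017.
Examination Delay Credit: +129 days → 30 July 2017.
Applicant Delay Offset: −300 days → 3 October 2016.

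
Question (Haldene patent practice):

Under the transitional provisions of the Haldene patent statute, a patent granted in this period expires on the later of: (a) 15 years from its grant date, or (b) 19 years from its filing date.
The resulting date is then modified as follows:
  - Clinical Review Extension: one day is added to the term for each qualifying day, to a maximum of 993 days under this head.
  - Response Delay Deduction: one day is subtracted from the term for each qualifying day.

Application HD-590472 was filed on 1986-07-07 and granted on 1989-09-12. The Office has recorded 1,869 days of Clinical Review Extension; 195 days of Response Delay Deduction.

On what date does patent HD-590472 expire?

September 13, 2007

(a) grant + 15 years → 12 September 2004.
(b) filing + 19 years → 7 July 2005.
Later of the two: 7 July 2005.
Clinical Review Extension: 1869 days claimed exceeds the 993-day cap, so +993 days → 26 March 2008.
Response Delay Deduction: −195 days → 13 September 2007.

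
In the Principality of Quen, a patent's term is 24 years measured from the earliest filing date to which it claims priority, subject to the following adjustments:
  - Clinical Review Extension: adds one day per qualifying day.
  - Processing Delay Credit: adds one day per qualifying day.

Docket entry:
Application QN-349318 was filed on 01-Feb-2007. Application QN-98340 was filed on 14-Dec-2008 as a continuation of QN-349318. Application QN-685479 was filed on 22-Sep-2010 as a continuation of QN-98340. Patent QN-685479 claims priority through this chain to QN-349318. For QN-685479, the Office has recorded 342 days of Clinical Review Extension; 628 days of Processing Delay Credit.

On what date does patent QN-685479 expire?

Earliest priority filing: 1 February 2007.
Base term: 1 February 2007 + 24 years → 1 February 2031.
Clinical Review Extension: +342 days → 9 January 2032.
Processing Delay Credit: +628 days → 28 September 2033.

September 28, 2033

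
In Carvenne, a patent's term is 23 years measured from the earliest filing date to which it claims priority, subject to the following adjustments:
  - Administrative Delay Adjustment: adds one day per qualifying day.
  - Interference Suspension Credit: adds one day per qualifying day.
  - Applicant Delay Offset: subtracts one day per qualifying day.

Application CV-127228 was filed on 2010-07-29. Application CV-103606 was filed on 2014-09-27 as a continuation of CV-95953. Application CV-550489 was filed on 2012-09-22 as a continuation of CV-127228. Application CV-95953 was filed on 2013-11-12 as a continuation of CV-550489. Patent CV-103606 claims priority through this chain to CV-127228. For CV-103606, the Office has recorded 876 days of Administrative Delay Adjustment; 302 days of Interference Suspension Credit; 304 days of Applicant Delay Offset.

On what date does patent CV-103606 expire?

2035-12-20

Earliest priority filing: 29 July 2010.
Base term: 29 July 2010 + 23 years → 29 July 2033.
Administrative Delay Adjustment: +876 days → 22 December 2035.
Interference Suspension Credit: +302 days → 19 October 2036.
Applicant Delay Offset: −304 days → 20 December 2035.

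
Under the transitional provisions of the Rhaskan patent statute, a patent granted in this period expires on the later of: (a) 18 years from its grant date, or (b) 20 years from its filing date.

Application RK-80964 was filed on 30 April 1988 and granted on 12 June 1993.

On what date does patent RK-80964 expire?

2011-06-12

(a) grant + 18 years → 12 June 2011.
(b) filing + 20 years → 30 April 2008.
Later of the two: 12 June 2011.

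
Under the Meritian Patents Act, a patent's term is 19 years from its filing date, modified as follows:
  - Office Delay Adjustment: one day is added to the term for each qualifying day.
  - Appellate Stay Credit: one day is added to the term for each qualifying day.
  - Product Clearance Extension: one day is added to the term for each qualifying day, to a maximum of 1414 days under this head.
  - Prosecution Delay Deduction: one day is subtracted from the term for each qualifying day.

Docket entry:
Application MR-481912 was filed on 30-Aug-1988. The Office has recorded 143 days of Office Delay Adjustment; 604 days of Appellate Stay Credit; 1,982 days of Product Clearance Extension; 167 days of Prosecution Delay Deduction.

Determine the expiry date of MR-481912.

February 13, 2013

Base term: filing date + 19 years → 30 August 2007.
Office Delay Adjustment: +143 days → 20 January 2008.
Appellate Stay Credit: +604 days → 15 September 2009.
Product Clearance Extension: 1982 days claimed exceeds the 1414-day cap, so +1414 days → 30 July 2013.
Prosecution Delay Deduction: −167 days → 13 February 2013.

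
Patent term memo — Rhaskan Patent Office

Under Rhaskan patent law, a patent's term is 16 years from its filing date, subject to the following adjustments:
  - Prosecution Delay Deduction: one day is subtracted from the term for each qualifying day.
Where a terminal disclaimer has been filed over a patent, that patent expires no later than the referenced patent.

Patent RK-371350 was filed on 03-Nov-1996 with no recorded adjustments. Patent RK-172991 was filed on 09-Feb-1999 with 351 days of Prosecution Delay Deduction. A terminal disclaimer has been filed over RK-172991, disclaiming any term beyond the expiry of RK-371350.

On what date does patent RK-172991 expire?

Natural term of RK-172991:
  Base: filing + 16 years → 9 February 2015.
  Prosecution Delay Deduction: −351 days → 23 February 2014.
Expiry of referenced patent RK-371350:
  Base: filing + 16 years → 3 November 2012.
Terminal disclaimer: RK-172991 expires on the earlier of 23 February 2014 and 3 November 2012.

November 3, 2012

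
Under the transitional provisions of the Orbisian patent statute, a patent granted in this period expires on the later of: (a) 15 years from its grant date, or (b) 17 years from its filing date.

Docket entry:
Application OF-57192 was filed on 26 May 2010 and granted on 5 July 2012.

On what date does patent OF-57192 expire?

July 5, 2027

(a) grant + 15 years → 5 July 2027.
(b) filing + 17 years → 26 May 2027.
Later of the two: 5 July 2027.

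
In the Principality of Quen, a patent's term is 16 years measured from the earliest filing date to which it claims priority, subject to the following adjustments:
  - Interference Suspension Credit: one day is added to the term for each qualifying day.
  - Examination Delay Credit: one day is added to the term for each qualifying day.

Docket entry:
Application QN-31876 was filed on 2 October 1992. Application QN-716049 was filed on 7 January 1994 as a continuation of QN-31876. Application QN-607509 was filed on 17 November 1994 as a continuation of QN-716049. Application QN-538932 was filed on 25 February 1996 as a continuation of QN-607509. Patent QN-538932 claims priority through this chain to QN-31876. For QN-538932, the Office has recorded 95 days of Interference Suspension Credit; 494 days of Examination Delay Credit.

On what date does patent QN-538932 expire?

May 14, 2010

Earliest priority filing: 2 October 1992.
Base term: 2 October 1992 + 16 years → 2 October 2008.
Interference Suspension Credit: +95 days → 5 January 2009.
Examination Delay Credit: +494 days → 14 May 2010.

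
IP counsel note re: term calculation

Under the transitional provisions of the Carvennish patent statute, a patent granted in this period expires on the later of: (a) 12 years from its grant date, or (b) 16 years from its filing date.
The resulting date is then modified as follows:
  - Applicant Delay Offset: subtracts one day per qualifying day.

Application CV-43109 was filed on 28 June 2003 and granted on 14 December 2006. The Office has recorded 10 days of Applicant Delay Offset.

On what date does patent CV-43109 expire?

2019-06-18

(a) grant + 12 years → 14 December 2018.
(b) filing + 16 years → 28 June 2019.
Later of the two: 28 June 2019.
Applicant Delay Offset: −10 days → 18 June 2019.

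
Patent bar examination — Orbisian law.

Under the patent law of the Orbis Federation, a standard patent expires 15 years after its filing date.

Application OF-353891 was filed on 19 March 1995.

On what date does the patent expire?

March 19, 2010

Filing date + 15 years → 19 March 2010.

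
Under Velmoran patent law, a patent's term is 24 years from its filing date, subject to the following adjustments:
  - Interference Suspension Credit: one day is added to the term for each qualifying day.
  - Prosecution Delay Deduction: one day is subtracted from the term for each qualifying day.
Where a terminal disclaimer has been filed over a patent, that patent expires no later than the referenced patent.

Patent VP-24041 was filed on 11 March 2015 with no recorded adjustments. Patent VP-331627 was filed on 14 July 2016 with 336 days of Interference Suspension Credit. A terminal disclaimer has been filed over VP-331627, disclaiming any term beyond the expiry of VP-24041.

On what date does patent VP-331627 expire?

March 11, 2039

Natural term of VP-331627:
  Base: filing + 24 years → 14 July 2040.
  Interference Suspension Credit: +336 days → 15 June 2041.
Expiry of referenced patent VP-24041:
  Base: filing + 24 years → 11 March 2039.
Terminal disclaimer: VP-331627 expires on the earlier of 15 June 2041 and 11 March 2039.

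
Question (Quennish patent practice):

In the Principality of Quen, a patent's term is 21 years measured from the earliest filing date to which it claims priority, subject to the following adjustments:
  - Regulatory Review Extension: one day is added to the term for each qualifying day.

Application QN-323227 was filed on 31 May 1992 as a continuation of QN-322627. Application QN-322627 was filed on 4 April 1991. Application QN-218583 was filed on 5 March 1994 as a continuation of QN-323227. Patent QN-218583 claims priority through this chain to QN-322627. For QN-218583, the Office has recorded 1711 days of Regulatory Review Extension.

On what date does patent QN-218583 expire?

December 10, 2016

Earliest priority filing: 4 April 1991.
Base term: 4 April 1991 + 21 years → 4 April 2012.
Regulatory Review Extension: +1711 days → 10 December 2016.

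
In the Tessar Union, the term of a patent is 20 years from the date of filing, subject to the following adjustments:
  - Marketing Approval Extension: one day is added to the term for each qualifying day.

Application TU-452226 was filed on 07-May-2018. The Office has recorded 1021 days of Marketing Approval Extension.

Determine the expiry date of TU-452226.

2041-02-21

Base term: filing date + 20 years → 7 May 2038.
Marketing Approval Extension: +1021 days → 21 February 2041.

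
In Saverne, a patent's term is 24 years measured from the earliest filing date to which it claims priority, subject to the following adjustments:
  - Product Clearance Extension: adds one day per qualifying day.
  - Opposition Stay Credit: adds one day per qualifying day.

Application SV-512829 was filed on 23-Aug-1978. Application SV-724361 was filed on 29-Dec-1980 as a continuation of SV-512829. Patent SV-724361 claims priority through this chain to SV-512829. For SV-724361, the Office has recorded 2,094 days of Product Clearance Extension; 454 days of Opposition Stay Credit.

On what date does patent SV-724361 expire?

Earliest priority filing: 23 August 1978.
Base term: 23 August 1978 + 24 years → 23 August 2002.
Product Clearance Extension: +2094 days → 17 May 2008.
Opposition Stay Credit: +454 days → 14 August 2009.

August 14, 2009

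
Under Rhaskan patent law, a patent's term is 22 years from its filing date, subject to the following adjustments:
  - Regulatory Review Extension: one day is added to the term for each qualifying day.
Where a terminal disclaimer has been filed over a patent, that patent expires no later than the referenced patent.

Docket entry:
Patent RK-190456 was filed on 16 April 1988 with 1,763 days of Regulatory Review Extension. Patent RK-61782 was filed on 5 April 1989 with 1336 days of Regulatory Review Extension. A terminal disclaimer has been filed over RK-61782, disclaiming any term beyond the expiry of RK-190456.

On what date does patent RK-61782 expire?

Natural term of RK-61782:
  Base: filing + 22 years → 5 April 2011.
  Regulatory Review Extension: +1336 days → 1 December 2014.
Expiry of referenced patent RK-190456:
  Base: filing + 22 years → 16 April 2010.
  Regulatory Review Extension: +1763 days → 12 February 2015.
Terminal disclaimer: RK-61782 expires on the earlier of 1 December 2014 and 12 February 2015.

December 1, 2014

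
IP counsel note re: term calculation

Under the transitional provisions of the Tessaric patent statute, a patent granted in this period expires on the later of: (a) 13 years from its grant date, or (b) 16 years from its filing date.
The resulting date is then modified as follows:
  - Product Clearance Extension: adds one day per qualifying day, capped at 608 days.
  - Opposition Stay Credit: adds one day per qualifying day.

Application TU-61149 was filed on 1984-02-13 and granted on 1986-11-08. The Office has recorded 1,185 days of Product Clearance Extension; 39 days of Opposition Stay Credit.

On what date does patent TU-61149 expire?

(a) grant + 13 years → 8 November 1999.
(b) filing + 16 years → 13 February 2000.
Later of the two: 13 February 2000.
Product Clearance Extension: 1185 days claimed exceeds the 608-day cap, so +608 days → 13 October 2001.
Opposition Stay Credit: +39 days → 21 November 2001.

November 21, 2001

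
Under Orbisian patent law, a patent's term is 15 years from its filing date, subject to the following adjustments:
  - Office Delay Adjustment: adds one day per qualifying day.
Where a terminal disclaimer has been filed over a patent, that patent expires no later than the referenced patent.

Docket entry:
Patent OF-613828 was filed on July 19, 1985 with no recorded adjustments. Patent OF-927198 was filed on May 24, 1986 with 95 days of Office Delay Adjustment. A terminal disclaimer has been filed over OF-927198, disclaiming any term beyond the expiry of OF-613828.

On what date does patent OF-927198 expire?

Natural term of OF-927198:
  Base: filing + 15 years → 24 May 2001.
  Office Delay Adjustment: +95 days → 27 August 2001.
Expiry of referenced patent OF-613828:
  Base: filing + 15 years → 19 July 2000.
Terminal disclaimer: OF-927198 expires on the earlier of 27 August 2001 and 19 July 2000.

July 19, 2000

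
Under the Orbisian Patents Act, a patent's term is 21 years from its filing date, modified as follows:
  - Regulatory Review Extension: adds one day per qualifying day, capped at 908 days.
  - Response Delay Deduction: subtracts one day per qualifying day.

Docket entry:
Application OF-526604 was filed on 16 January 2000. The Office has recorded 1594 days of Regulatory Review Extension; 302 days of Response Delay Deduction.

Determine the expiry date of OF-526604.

Base term: filing date + 21 years → 16 January 2021.
Regulatory Review Extension: 1594 days claimed exceeds the 908-day cap, so +908 days → 13 July 2023.
Response Delay Deduction: −302 days → 14 September 2022.

September 14, 2022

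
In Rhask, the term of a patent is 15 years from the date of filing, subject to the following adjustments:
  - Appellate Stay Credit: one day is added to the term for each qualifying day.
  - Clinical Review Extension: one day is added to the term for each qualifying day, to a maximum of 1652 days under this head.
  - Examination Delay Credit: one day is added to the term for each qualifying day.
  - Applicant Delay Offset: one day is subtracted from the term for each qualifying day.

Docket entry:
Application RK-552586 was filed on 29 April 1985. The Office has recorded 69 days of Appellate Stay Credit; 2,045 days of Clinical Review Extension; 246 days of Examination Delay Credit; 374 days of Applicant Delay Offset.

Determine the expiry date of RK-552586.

Base term: filing date + 15 years → 29 April 2000.
Appellate Stay Credit: +69 days → 7 July 2000.
Clinical Review Extension: 2045 days claimed exceeds the 1652-day cap, so +1652 days → 14 January 2005.
Examination Delay Credit: +246 days → 17 September 2005.
Applicant Delay Offset: −374 days → 8 September 2004.

September 8, 2004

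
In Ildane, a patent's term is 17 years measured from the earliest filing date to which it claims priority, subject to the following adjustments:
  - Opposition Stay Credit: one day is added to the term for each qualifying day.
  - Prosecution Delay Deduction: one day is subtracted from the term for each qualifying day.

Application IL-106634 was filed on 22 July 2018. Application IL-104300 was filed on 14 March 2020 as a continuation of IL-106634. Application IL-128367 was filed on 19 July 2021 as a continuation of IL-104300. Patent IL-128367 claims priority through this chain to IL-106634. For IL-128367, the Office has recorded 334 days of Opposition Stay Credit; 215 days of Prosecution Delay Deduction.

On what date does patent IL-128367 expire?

November 18, 2035

Earliest priority filing: 22 July 2018.
Base term: 22 July 2018 + 17 years → 22 July 2035.
Opposition Stay Credit: +334 days → 20 June 2036.
Prosecution Delay Deduction: −215 days → 18 November 2035.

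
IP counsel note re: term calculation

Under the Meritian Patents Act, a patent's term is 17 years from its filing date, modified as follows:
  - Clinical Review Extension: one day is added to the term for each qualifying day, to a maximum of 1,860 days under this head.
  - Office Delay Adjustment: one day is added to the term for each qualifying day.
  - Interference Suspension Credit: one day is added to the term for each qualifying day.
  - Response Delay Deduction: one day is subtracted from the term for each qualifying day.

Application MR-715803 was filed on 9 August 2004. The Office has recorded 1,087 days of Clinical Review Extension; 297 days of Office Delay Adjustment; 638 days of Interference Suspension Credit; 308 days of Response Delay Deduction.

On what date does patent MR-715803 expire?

April 19, 2026

Base term: filing date + 17 years → 9 August 2021.
Clinical Review Extension: 1087 days (within the 1860-day cap) → +1087 days → 31 July 2024.
Office Delay Adjustment: +297 days → 24 May 2025.
Interference Suspension Credit: +638 days → 21 February 2027.
Response Delay Deduction: −308 days → 19 April 2026.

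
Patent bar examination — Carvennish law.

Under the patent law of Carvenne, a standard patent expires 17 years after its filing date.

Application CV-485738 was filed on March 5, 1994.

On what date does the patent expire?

March 5, 2011

Filing date + 17 years → 5 March 2011.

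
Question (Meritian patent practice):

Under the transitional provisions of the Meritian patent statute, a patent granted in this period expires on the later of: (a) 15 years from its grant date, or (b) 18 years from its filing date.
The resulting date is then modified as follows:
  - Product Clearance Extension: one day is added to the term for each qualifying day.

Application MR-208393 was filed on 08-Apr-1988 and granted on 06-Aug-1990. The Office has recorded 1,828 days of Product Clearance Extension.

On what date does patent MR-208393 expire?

(a) grant + 15 years → 6 August 2005.
(b) filing + 18 years → 8 April 2006.
Later of the two: 8 April 2006.
Product Clearance Extension: +1828 days → 10 April 2011.

2011-04-10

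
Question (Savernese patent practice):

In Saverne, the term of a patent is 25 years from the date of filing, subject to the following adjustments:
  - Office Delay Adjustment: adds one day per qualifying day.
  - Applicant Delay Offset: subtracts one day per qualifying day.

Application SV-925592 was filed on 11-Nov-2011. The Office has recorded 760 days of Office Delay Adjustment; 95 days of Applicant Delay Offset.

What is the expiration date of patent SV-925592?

Base term: filing date + 25 years → 11 November 2036.
Office Delay Adjustment: +760 days → 11 December 2038.
Applicant Delay Offset: −95 days → 7 September 2038.

2038-09-07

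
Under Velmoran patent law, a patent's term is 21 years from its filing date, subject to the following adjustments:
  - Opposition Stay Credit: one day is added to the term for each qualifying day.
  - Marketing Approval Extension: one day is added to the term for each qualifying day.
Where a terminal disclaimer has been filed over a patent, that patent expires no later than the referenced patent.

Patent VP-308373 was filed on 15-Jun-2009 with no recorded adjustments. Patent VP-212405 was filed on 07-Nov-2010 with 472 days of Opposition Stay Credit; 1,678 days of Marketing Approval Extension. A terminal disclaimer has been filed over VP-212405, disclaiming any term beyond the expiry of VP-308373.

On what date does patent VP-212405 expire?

Natural term of VP-212405:
  Base: filing + 21 years → 7 November 2031.
  Opposition Stay Credit: +472 days → 21 February 2033.
  Marketing Approval Extension: +1678 days → 26 September 2037.
Expiry of referenced patent VP-308373:
  Base: filing + 21 years → 15 June 2030.
Terminal disclaimer: VP-212405 expires on the earlier of 26 September 2037 and 15 June 2030.

June 15, 2030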